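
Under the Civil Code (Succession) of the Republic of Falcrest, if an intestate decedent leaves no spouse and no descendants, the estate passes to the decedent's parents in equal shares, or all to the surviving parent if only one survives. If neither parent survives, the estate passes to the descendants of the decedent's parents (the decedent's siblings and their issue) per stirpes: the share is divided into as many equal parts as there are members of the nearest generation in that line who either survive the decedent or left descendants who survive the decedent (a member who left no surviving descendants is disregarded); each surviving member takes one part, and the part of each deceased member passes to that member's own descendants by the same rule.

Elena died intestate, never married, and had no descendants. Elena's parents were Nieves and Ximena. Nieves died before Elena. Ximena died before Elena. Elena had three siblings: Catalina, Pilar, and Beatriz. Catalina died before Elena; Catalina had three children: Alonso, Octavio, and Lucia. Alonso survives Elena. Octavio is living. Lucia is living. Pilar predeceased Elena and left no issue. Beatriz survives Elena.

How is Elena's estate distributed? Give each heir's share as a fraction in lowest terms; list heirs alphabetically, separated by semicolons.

Neither parent survives and there are no descendants, so the estate passes to Elena's siblings and their issue per stirpes.
Pilar left no surviving issue, so that branch lapses and is disregarded.
The estate is divided into 2 equal shares of 1/2 among Catalina, Beatriz.
Catalina predeceased; the 1/2 allotted to Catalina's branch passes to Catalina's issue by representation.
The 1/2 is divided into 3 equal shares of 1/6 among Alonso, Octavio, Lucia.
Alonso is living and takes 1/6.
Octavio is living and takes 1/6.
Lucia is living and takes 1/6.
Beatriz is living and takes 1/2.

Alonso 1/6; Beatriz 1/2; Lucia 1/6; Octavio 1/6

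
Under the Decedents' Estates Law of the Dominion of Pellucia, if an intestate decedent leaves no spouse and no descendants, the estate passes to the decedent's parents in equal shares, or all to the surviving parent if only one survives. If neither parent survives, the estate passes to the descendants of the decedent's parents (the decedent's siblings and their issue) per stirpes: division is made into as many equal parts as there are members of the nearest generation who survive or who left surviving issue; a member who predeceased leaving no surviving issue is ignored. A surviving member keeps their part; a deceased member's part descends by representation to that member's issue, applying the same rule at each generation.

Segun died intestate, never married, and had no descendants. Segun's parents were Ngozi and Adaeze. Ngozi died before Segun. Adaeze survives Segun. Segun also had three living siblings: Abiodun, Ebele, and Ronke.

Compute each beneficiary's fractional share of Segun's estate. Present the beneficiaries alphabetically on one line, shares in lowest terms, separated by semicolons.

Adaeze 1

Only one parent, Adaeze, survives, so Adaeze takes the entire estate. The siblings take nothing because a surviving parent has priority.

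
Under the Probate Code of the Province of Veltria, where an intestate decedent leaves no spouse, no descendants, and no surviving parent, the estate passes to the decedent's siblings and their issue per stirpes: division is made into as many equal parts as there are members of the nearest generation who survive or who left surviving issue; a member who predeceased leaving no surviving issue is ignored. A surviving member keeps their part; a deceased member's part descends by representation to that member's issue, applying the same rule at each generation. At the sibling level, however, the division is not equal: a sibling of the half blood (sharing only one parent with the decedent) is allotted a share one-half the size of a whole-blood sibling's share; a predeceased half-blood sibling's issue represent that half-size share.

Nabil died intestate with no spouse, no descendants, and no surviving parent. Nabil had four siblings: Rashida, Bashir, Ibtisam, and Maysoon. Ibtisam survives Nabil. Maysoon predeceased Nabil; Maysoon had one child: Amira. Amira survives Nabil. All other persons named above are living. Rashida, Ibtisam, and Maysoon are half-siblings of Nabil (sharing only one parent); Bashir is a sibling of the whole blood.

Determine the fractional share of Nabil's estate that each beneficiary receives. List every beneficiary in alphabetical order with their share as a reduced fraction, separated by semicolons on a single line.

Amira 1/5; Bashir 2/5; Ibtisam 1/5; Rashida 1/5

No spouse, descendants, or parent survives, so the estate passes to Nabil's siblings per stirpes.
Half-blood siblings count for one-half the weight of whole-blood siblings at the initial division.
Dividing 1 in proportion to weights (total weight 5/2): Rashida (weight 1/2) → 1/5; Bashir (weight 1) → 2/5; Ibtisam (weight 1/2) → 1/5; Maysoon (weight 1/2) → 1/5.
Rashida is living and takes 1/5.
Bashir is living and takes 2/5.
Ibtisam is living and takes 1/5.
Maysoon predeceased; the 1/5 allotted to Maysoon's branch passes to Maysoon's issue by representation.
Amira is the sole taker at this level and receives the full 1/5.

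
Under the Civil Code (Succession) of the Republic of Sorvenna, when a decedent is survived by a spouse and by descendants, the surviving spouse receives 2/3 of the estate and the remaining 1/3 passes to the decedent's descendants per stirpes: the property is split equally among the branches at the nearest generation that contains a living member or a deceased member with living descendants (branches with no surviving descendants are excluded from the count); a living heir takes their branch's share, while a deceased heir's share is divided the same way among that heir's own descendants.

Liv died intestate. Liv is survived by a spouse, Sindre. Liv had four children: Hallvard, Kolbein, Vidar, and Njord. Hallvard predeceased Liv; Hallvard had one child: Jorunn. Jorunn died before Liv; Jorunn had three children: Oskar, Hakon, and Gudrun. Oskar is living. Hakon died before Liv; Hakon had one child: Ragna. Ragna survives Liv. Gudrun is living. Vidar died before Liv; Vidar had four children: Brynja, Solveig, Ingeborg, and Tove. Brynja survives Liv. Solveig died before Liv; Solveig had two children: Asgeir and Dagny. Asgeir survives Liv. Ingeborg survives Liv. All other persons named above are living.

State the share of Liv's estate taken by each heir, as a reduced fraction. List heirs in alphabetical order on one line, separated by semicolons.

Asgeir 1/96; Brynja 1/48; Dagny 1/96; Gudrun 1/36; Ingeborg 1/48; Kolbein 1/12; Njord 1/12; Oskar 1/36; Ragna 1/36; Sindre 2/3; Tove 1/48

Sindre, as surviving spouse, takes 2/3.
The remaining 1/3 passes to Liv's descendants per stirpes.
The 1/3 is divided into 4 equal shares of 1/12 among Hallvard, Kolbein, Vidar, Njord.
Hallvard predeceased; the 1/12 allotted to Hallvard's branch passes to Hallvard's issue by representation.
Jorunn's line is the sole branch at this level, so the full 1/12 passes to Jorunn's issue by representation.
The 1/12 is divided into 3 equal shares of 1/36 among Oskar, Hakon, Gudrun.
Oskar is living and takes 1/36.
Hakon predeceased; the 1/36 allotted to Hakon's branch passes to Hakon's issue by representation.
Ragna is the sole taker at this level and receives the full 1/36.
Gudrun is living and takes 1/36.
Kolbein is living and takes 1/12.
Vidar predeceased; the 1/12 allotted to Vidar's branch passes to Vidar's issue by representation.
The 1/12 is divided into 4 equal shares of 1/48 among Brynja, Solveig, Ingeborg, Tove.
Brynja is living and takes 1/48.
Solveig predeceased; the 1/48 allotted to Solveig's branch passes to Solveig's issue by representation.
The 1/48 is divided into 2 equal shares of 1/96 among Asgeir, Dagny.
Asgeir is living and takes 1/96.
Dagny is living and takes 1/96.
Ingeborg is living and takes 1/48.
Tove is living and takes 1/48.
Njord is living and takes 1/12.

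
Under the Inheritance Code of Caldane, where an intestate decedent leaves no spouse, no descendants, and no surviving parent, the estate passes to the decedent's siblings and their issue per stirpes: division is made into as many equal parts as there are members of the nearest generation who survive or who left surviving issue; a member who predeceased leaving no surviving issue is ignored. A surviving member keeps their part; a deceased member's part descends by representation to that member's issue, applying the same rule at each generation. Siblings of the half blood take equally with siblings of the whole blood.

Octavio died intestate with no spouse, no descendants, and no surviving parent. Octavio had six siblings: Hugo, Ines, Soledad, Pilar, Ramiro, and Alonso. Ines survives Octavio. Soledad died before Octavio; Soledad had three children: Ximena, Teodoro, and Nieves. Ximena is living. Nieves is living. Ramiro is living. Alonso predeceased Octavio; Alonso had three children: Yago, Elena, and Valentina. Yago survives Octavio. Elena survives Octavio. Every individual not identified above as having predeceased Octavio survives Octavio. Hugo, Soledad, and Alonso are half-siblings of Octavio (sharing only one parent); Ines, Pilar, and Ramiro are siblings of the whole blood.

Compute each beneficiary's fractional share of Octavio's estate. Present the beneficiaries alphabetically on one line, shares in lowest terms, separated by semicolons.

Elena 1/18; Hugo 1/6; Ines 1/6; Nieves 1/18; Pilar 1/6; Ramiro 1/6; Teodoro 1/18; Valentina 1/18; Ximena 1/18; Yago 1/18

No spouse, descendants, or parent survives, so the estate passes to Octavio's siblings per stirpes.
Half-blood and whole-blood siblings take equally under the stated rule.
The estate is divided into 6 equal shares of 1/6 among Hugo, Ines, Soledad, Pilar, Ramiro, Alonso.
Hugo is living and takes 1/6.
Ines is living and takes 1/6.
Soledad predeceased; the 1/6 allotted to Soledad's branch passes to Soledad's issue by representation.
The 1/6 is divided into 3 equal shares of 1/18 among Ximena, Teodoro, Nieves.
Ximena is living and takes 1/18.
Teodoro is living and takes 1/18.
Nieves is living and takes 1/18.
Pilar is living and takes 1/6.
Ramiro is living and takes 1/6.
Alonso predeceased; the 1/6 allotted to Alonso's branch passes to Alonso's issue by representation.
The 1/6 is divided into 3 equal shares of 1/18 among Yago, Elena, Valentina.
Yago is living and takes 1/18.
Elena is living and takes 1/18.
Valentina is living and takes 1/18.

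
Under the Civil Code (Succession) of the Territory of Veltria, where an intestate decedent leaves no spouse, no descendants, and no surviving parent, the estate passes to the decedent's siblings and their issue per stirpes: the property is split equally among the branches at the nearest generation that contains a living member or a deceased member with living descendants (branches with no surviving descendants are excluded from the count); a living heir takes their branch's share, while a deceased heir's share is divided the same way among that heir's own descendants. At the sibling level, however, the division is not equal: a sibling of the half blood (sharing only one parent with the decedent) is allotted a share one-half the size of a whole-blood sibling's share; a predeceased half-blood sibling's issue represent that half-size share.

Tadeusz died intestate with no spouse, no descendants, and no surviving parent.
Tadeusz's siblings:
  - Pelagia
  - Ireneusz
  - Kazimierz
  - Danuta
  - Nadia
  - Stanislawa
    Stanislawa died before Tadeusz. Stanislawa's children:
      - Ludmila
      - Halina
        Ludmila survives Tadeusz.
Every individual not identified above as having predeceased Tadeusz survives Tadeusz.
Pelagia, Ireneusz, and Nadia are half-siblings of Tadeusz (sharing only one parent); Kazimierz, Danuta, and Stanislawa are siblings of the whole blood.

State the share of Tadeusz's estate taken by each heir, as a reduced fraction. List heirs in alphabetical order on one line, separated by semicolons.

Danuta 2/9; Halina 1/9; Ireneusz 1/9; Kazimierz 2/9; Ludmila 1/9; Nadia 1/9; Pelagia 1/9

No spouse, descendants, or parent survives, so the estate passes to Tadeusz's siblings per stirpes.
Half-blood siblings count for one-half the weight of whole-blood siblings at the initial division.
Dividing 1 in proportion to weights (total weight 9/2): Pelagia (weight 1/2) → 1/9; Ireneusz (weight 1/2) → 1/9; Kazimierz (weight 1) → 2/9; Danuta (weight 1) → 2/9; Nadia (weight 1/2) → 1/9; Stanislawa (weight 1) → 2/9.
Pelagia is living and takes 1/9.
Ireneusz is living and takes 1/9.
Kazimierz is living and takes 2/9.
Danuta is living and takes 2/9.
Nadia is living and takes 1/9.
Stanislawa predeceased; the 2/9 allotted to Stanislawa's branch passes to Stanislawa's issue by representation.
The 2/9 is divided into 2 equal shares of 1/9 among Ludmila, Halina.
Ludmila is living and takes 1/9.
Halina is living and takes 1/9.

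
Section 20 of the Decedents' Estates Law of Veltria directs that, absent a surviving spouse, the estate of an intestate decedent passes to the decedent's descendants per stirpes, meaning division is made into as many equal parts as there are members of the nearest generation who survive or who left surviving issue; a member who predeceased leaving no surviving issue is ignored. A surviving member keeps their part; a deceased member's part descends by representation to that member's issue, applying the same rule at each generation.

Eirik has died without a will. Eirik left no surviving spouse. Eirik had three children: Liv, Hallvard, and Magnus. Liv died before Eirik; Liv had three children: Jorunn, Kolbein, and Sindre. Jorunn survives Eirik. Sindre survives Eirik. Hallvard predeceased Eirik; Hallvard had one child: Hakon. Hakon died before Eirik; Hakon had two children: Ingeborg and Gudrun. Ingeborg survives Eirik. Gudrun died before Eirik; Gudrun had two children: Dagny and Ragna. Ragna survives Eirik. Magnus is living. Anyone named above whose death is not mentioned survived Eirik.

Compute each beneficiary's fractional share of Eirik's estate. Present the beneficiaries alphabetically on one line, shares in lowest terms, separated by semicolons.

Dagny 1/12; Ingeborg 1/6; Jorunn 1/9; Kolbein 1/9; Magnus 1/3; Ragna 1/12; Sindre 1/9

There is no surviving spouse, so the entire estate passes to Eirik's descendants per stirpes.
The estate is divided into 3 equal shares of 1/3 among Liv, Hallvard, Magnus.
Liv predeceased; the 1/3 allotted to Liv's branch passes to Liv's issue by representation.
The 1/3 is divided into 3 equal shares of 1/9 among Jorunn, Kolbein, Sindre.
Jorunn is living and takes 1/9.
Kolbein is living and takes 1/9.
Sindre is living and takes 1/9.
Hallvard predeceased; the 1/3 allotted to Hallvard's branch passes to Hallvard's issue by representation.
Hakon's line is the sole branch at this level, so the full 1/3 passes to Hakon's issue by representation.
The 1/3 is divided into 2 equal shares of 1/6 among Ingeborg, Gudrun.
Ingeborg is living and takes 1/6.
Gudrun predeceased; the 1/6 allotted to Gudrun's branch passes to Gudrun's issue by representation.
The 1/6 is divided into 2 equal shares of 1/12 among Dagny, Ragna.
Dagny is living and takes 1/12.
Ragna is living and takes 1/12.
Magnus is living and takes 1/3.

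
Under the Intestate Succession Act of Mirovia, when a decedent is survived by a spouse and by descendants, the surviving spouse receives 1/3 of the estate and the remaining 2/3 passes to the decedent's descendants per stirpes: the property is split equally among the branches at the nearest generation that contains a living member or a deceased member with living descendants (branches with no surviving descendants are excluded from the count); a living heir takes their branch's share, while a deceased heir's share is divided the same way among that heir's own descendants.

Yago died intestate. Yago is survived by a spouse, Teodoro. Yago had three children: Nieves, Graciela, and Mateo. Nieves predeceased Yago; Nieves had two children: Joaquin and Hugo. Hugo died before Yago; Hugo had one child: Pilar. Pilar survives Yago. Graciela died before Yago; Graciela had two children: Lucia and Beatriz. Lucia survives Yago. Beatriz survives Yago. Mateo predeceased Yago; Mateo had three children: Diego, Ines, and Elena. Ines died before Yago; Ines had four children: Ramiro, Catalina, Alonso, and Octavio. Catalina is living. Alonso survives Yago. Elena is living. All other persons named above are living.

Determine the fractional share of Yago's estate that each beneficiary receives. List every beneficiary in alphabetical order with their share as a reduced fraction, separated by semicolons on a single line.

Alonso 1/54; Beatriz 1/9; Catalina 1/54; Diego 2/27; Elena 2/27; Joaquin 1/9; Lucia 1/9; Octavio 1/54; Pilar 1/9; Ramiro 1/54; Teodoro 1/3

Teodoro, as surviving spouse, takes 1/3.
The remaining 2/3 passes to Yago's descendants per stirpes.
The 2/3 is divided into 3 equal shares of 2/9 among Nieves, Graciela, Mateo.
Nieves predeceased; the 2/9 allotted to Nieves's branch passes to Nieves's issue by representation.
The 2/9 is divided into 2 equal shares of 1/9 among Joaquin, Hugo.
Joaquin is living and takes 1/9.
Hugo predeceased; the 1/9 allotted to Hugo's branch passes to Hugo's issue by representation.
Pilar is the sole taker at this level and receives the full 1/9.
Graciela predeceased; the 2/9 allotted to Graciela's branch passes to Graciela's issue by representation.
The 2/9 is divided into 2 equal shares of 1/9 among Lucia, Beatriz.
Lucia is living and takes 1/9.
Beatriz is living and takes 1/9.
Mateo predeceased; the 2/9 allotted to Mateo's branch passes to Mateo's issue by representation.
The 2/9 is divided into 3 equal shares of 2/27 among Diego, Ines, Elena.
Diego is living and takes 2/27.
Ines predeceased; the 2/27 allotted to Ines's branch passes to Ines's issue by representation.
The 2/27 is divided into 4 equal shares of 1/54 among Ramiro, Catalina, Alonso, Octavio.
Ramiro is living and takes 1/54.
Catalina is living and takes 1/54.
Alonso is living and takes 1/54.
Octavio is living and takes 1/54.
Elena is living and takes 2/27.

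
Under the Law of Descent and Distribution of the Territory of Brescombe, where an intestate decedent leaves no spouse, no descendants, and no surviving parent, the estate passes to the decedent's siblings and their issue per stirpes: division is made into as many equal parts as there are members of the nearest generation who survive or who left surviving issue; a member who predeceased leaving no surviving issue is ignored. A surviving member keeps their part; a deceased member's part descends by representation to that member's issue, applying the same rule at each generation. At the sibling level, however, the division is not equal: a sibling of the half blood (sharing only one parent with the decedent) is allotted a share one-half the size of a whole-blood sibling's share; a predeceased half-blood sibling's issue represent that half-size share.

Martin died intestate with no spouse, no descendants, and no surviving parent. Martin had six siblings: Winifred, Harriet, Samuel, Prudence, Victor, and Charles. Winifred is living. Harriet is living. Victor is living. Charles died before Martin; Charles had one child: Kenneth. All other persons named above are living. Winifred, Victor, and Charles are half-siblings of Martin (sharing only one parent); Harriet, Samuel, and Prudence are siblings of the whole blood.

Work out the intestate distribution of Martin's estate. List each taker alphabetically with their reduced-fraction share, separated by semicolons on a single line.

No spouse, descendants, or parent survives, so the estate passes to Martin's siblings per stirpes.
Half-blood siblings count for one-half the weight of whole-blood siblings at the initial division.
Dividing 1 in proportion to weights (total weight 9/2): Winifred (weight 1/2) → 1/9; Harriet (weight 1) → 2/9; Samuel (weight 1) → 2/9; Prudence (weight 1) → 2/9; Victor (weight 1/2) → 1/9; Charles (weight 1/2) → 1/9.
Winifred is living and takes 1/9.
Harriet is living and takes 2/9.
Samuel is living and takes 2/9.
Prudence is living and takes 2/9.
Victor is living and takes 1/9.
Charles predeceased; the 1/9 allotted to Charles's branch passes to Charles's issue by representation.
Kenneth is the sole taker at this level and receives the full 1/9.

Harriet 2/9; Kenneth 1/9; Prudence 2/9; Samuel 2/9; Victor 1/9; Winifred 1/9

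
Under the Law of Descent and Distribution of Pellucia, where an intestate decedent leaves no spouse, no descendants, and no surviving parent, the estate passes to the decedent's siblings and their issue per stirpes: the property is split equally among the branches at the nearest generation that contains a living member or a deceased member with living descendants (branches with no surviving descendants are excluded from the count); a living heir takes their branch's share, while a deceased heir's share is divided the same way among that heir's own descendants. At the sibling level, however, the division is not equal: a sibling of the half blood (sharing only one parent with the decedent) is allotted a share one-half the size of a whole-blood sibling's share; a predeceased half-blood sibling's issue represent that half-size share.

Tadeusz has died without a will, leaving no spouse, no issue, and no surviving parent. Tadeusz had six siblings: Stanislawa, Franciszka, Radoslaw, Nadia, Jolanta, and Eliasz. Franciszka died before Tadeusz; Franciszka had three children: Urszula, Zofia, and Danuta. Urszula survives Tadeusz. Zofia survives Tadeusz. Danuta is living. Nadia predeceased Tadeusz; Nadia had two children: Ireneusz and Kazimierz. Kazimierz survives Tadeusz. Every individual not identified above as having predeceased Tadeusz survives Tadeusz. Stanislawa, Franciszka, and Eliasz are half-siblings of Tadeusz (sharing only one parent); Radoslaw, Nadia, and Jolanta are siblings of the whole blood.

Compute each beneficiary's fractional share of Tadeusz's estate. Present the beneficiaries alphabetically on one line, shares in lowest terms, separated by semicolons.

No spouse, descendants, or parent survives, so the estate passes to Tadeusz's siblings per stirpes.
Half-blood siblings count for one-half the weight of whole-blood siblings at the initial division.
Dividing 1 in proportion to weights (total weight 9/2): Stanislawa (weight 1/2) → 1/9; Franciszka (weight 1/2) → 1/9; Radoslaw (weight 1) → 2/9; Nadia (weight 1) → 2/9; Jolanta (weight 1) → 2/9; Eliasz (weight 1/2) → 1/9.
Stanislawa is living and takes 1/9.
Franciszka predeceased; the 1/9 allotted to Franciszka's branch passes to Franciszka's issue by representation.
The 1/9 is divided into 3 equal shares of 1/27 among Urszula, Zofia, Danuta.
Urszula is living and takes 1/27.
Zofia is living and takes 1/27.
Danuta is living and takes 1/27.
Radoslaw is living and takes 2/9.
Nadia predeceased; the 2/9 allotted to Nadia's branch passes to Nadia's issue by representation.
The 2/9 is divided into 2 equal shares of 1/9 among Ireneusz, Kazimierz.
Ireneusz is living and takes 1/9.
Kazimierz is living and takes 1/9.
Jolanta is living and takes 2/9.
Eliasz is living and takes 1/9.

Danuta 1/27; Eliasz 1/9; Ireneusz 1/9; Jolanta 2/9; Kazimierz 1/9; Radoslaw 2/9; Stanislawa 1/9; Urszula 1/27; Zofia 1/27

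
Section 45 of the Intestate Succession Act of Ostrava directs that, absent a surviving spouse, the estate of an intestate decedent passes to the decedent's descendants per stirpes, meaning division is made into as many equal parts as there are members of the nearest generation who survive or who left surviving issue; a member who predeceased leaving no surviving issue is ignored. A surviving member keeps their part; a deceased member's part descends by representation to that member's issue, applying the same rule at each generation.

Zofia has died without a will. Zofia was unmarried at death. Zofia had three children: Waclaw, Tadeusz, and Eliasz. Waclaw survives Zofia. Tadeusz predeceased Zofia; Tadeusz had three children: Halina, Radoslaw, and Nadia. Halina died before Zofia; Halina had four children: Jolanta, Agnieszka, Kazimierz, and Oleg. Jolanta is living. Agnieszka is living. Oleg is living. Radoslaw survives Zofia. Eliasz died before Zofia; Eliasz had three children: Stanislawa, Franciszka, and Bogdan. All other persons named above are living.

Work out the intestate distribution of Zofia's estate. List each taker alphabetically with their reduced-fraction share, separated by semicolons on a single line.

Agnieszka 1/36; Bogdan 1/9; Franciszka 1/9; Jolanta 1/36; Kazimierz 1/36; Nadia 1/9; Oleg 1/36; Radoslaw 1/9; Stanislawa 1/9; Waclaw 1/3

There is no surviving spouse, so the entire estate passes to Zofia's descendants per stirpes.
The estate is divided into 3 equal shares of 1/3 among Waclaw, Tadeusz, Eliasz.
Waclaw is living and takes 1/3.
Tadeusz predeceased; the 1/3 allotted to Tadeusz's branch passes to Tadeusz's issue by representation.
The 1/3 is divided into 3 equal shares of 1/9 among Halina, Radoslaw, Nadia.
Halina predeceased; the 1/9 allotted to Halina's branch passes to Halina's issue by representation.
The 1/9 is divided into 4 equal shares of 1/36 among Jolanta, Agnieszka, Kazimierz, Oleg.
Jolanta is living and takes 1/36.
Agnieszka is living and takes 1/36.
Kazimierz is living and takes 1/36.
Oleg is living and takes 1/36.
Radoslaw is living and takes 1/9.
Nadia is living and takes 1/9.
Eliasz predeceased; the 1/3 allotted to Eliasz's branch passes to Eliasz's issue by representation.
The 1/3 is divided into 3 equal shares of 1/9 among Stanislawa, Franciszka, Bogdan.
Stanislawa is living and takes 1/9.
Franciszka is living and takes 1/9.
Bogdan is living and takes 1/9.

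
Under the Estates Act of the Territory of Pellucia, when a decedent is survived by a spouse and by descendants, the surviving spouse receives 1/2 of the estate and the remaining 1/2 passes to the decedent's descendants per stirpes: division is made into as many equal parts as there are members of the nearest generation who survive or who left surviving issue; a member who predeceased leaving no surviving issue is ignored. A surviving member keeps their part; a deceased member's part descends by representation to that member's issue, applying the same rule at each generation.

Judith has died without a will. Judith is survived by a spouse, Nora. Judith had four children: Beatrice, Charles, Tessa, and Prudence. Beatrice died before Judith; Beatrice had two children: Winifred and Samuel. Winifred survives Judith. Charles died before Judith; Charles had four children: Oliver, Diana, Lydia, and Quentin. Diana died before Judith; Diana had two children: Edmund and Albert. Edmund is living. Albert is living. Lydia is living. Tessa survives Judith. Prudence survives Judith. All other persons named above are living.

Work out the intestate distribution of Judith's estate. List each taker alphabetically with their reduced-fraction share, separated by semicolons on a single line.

Albert 1/64; Edmund 1/64; Lydia 1/32; Nora 1/2; Oliver 1/32; Prudence 1/8; Quentin 1/32; Samuel 1/16; Tessa 1/8; Winifred 1/16

Nora, as surviving spouse, takes 1/2.
The remaining 1/2 passes to Judith's descendants per stirpes.
The 1/2 is divided into 4 equal shares of 1/8 among Beatrice, Charles, Tessa, Prudence.
Beatrice predeceased; the 1/8 allotted to Beatrice's branch passes to Beatrice's issue by representation.
The 1/8 is divided into 2 equal shares of 1/16 among Winifred, Samuel.
Winifred is living and takes 1/16.
Samuel is living and takes 1/16.
Charles predeceased; the 1/8 allotted to Charles's branch passes to Charles's issue by representation.
The 1/8 is divided into 4 equal shares of 1/32 among Oliver, Diana, Lydia, Quentin.
Oliver is living and takes 1/32.
Diana predeceased; the 1/32 allotted to Diana's branch passes to Diana's issue by representation.
The 1/32 is divided into 2 equal shares of 1/64 among Edmund, Albert.
Edmund is living and takes 1/64.
Albert is living and takes 1/64.
Lydia is living and takes 1/32.
Quentin is living and takes 1/32.
Tessa is living and takes 1/8.
Prudence is living and takes 1/8.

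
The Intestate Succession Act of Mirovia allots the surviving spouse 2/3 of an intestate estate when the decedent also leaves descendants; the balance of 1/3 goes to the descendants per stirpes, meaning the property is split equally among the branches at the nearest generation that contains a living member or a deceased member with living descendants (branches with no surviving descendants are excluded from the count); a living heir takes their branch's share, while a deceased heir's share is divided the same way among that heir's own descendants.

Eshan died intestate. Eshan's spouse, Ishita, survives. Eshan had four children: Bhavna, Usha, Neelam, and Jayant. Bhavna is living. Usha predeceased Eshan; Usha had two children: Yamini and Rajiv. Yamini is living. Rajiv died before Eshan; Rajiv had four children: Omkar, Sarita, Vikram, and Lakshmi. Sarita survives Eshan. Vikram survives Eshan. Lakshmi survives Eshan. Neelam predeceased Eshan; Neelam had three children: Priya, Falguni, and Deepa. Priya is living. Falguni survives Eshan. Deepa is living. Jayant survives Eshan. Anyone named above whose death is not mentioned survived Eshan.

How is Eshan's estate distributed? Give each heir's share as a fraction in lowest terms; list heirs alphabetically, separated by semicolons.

Bhavna 1/12; Deepa 1/36; Falguni 1/36; Ishita 2/3; Jayant 1/12; Lakshmi 1/96; Omkar 1/96; Priya 1/36; Sarita 1/96; Vikram 1/96; Yamini 1/24

Ishita, as surviving spouse, takes 2/3.
The remaining 1/3 passes to Eshan's descendants per stirpes.
The 1/3 is divided into 4 equal shares of 1/12 among Bhavna, Usha, Neelam, Jayant.
Bhavna is living and takes 1/12.
Usha predeceased; the 1/12 allotted to Usha's branch passes to Usha's issue by representation.
The 1/12 is divided into 2 equal shares of 1/24 among Yamini, Rajiv.
Yamini is living and takes 1/24.
Rajiv predeceased; the 1/24 allotted to Rajiv's branch passes to Rajiv's issue by representation.
The 1/24 is divided into 4 equal shares of 1/96 among Omkar, Sarita, Vikram, Lakshmi.
Omkar is living and takes 1/96.
Sarita is living and takes 1/96.
Vikram is living and takes 1/96.
Lakshmi is living and takes 1/96.
Neelam predeceased; the 1/12 allotted to Neelam's branch passes to Neelam's issue by representation.
The 1/12 is divided into 3 equal shares of 1/36 among Priya, Falguni, Deepa.
Priya is living and takes 1/36.
Falguni is living and takes 1/36.
Deepa is living and takes 1/36.
Jayant is living and takes 1/12.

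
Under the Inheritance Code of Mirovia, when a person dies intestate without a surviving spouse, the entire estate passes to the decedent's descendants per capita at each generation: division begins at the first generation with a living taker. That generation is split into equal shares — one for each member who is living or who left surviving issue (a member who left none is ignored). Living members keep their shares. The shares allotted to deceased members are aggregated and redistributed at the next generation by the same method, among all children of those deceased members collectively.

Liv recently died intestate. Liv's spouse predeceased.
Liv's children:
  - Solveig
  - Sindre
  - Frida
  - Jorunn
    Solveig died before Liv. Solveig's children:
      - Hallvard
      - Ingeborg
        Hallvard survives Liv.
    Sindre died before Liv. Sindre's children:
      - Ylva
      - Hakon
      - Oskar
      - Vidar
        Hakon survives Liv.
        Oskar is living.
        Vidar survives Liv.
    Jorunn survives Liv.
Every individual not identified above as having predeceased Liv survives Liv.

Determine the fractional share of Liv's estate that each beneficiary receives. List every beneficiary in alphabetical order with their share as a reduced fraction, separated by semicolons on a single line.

Frida 1/4; Hakon 1/12; Hallvard 1/12; Ingeborg 1/12; Jorunn 1/4; Oskar 1/12; Vidar 1/12; Ylva 1/12

There is no surviving spouse, so the entire estate passes to Liv's descendants per capita at each generation.
At generation 1 (Solveig, Sindre, Frida, Jorunn) there are 4 shares of (1)/4 = 1/4 each.
Living: Frida and Jorunn — each takes 1/4.
Deceased: Solveig and Sindre. Their combined 1/2 is pooled and carried to generation 2.
At generation 2 (Hallvard, Ingeborg, Ylva, Hakon, Oskar, Vidar) there are 6 shares of (1/2)/6 = 1/12 each.
Living: Hallvard, Ingeborg, Ylva, Hakon, Oskar, and Vidar — each takes 1/12.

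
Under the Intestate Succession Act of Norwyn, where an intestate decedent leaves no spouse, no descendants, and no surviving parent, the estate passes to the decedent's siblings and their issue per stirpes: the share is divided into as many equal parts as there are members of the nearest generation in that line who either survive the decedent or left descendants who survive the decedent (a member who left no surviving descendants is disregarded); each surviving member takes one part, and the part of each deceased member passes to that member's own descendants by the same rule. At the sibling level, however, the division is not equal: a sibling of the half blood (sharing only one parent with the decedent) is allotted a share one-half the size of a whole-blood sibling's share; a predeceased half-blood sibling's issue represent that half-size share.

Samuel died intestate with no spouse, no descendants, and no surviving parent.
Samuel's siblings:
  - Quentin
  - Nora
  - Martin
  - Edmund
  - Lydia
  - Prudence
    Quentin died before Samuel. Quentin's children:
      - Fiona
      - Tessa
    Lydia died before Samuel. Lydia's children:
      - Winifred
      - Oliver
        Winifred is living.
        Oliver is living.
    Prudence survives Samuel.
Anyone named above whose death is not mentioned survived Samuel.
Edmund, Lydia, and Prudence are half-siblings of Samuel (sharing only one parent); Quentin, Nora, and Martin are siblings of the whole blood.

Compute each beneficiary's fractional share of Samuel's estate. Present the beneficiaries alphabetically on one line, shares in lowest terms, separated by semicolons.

Edmund 1/9; Fiona 1/9; Martin 2/9; Nora 2/9; Oliver 1/18; Prudence 1/9; Tessa 1/9; Winifred 1/18

No spouse, descendants, or parent survives, so the estate passes to Samuel's siblings per stirpes.
Half-blood siblings count for one-half the weight of whole-blood siblings at the initial division.
Dividing 1 in proportion to weights (total weight 9/2): Quentin (weight 1) → 2/9; Nora (weight 1) → 2/9; Martin (weight 1) → 2/9; Edmund (weight 1/2) → 1/9; Lydia (weight 1/2) → 1/9; Prudence (weight 1/2) → 1/9.
Quentin predeceased; the 2/9 allotted to Quentin's branch passes to Quentin's issue by representation.
The 2/9 is divided into 2 equal shares of 1/9 among Fiona, Tessa.
Fiona is living and takes 1/9.
Tessa is living and takes 1/9.
Nora is living and takes 2/9.
Martin is living and takes 2/9.
Edmund is living and takes 1/9.
Lydia predeceased; the 1/9 allotted to Lydia's branch passes to Lydia's issue by representation.
The 1/9 is divided into 2 equal shares of 1/18 among Winifred, Oliver.
Winifred is living and takes 1/18.
Oliver is living and takes 1/18.
Prudence is living and takes 1/9.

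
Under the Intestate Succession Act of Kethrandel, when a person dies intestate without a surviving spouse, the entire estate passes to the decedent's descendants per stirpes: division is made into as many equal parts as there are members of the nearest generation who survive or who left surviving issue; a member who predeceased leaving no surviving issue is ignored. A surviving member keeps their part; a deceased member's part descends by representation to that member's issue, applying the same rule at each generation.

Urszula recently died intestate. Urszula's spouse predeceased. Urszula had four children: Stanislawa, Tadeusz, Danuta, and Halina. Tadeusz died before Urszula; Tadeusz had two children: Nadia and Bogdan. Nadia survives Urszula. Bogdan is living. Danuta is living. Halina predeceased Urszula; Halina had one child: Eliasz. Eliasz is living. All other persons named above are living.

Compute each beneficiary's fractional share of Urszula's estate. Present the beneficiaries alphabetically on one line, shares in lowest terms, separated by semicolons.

Bogdan 1/8; Danuta 1/4; Eliasz 1/4; Nadia 1/8; Stanislawa 1/4

There is no surviving spouse, so the entire estate passes to Urszula's descendants per stirpes.
The estate is divided into 4 equal shares of 1/4 among Stanislawa, Tadeusz, Danuta, Halina.
Stanislawa is living and takes 1/4.
Tadeusz predeceased; the 1/4 allotted to Tadeusz's branch passes to Tadeusz's issue by representation.
The 1/4 is divided into 2 equal shares of 1/8 among Nadia, Bogdan.
Nadia is living and takes 1/8.
Bogdan is living and takes 1/8.
Danuta is living and takes 1/4.
Halina predeceased; the 1/4 allotted to Halina's branch passes to Halina's issue by representation.
Eliasz is the sole taker at this level and receives the full 1/4.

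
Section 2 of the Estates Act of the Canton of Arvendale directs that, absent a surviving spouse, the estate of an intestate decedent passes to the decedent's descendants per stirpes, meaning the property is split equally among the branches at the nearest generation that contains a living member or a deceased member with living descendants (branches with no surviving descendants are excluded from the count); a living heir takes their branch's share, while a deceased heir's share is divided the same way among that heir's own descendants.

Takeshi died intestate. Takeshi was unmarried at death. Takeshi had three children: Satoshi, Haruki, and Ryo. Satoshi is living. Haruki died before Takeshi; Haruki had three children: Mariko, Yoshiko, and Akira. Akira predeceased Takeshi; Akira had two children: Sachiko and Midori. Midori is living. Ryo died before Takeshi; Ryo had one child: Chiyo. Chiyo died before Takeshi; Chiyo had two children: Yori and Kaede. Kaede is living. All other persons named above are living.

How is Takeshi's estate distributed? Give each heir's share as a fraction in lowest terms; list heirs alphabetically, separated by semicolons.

Kaede 1/6; Mariko 1/9; Midori 1/18; Sachiko 1/18; Satoshi 1/3; Yori 1/6; Yoshiko 1/9

There is no surviving spouse, so the entire estate passes to Takeshi's descendants per stirpes.
The estate is divided into 3 equal shares of 1/3 among Satoshi, Haruki, Ryo.
Satoshi is living and takes 1/3.
Haruki predeceased; the 1/3 allotted to Haruki's branch passes to Haruki's issue by representation.
The 1/3 is divided into 3 equal shares of 1/9 among Mariko, Yoshiko, Akira.
Mariko is living and takes 1/9.
Yoshiko is living and takes 1/9.
Akira predeceased; the 1/9 allotted to Akira's branch passes to Akira's issue by representation.
The 1/9 is divided into 2 equal shares of 1/18 among Sachiko, Midori.
Sachiko is living and takes 1/18.
Midori is living and takes 1/18.
Ryo predeceased; the 1/3 allotted to Ryo's branch passes to Ryo's issue by representation.
Chiyo's line is the sole branch at this level, so the full 1/3 passes to Chiyo's issue by representation.
The 1/3 is divided into 2 equal shares of 1/6 among Yori, Kaede.
Yori is living and takes 1/6.
Kaede is living and takes 1/6.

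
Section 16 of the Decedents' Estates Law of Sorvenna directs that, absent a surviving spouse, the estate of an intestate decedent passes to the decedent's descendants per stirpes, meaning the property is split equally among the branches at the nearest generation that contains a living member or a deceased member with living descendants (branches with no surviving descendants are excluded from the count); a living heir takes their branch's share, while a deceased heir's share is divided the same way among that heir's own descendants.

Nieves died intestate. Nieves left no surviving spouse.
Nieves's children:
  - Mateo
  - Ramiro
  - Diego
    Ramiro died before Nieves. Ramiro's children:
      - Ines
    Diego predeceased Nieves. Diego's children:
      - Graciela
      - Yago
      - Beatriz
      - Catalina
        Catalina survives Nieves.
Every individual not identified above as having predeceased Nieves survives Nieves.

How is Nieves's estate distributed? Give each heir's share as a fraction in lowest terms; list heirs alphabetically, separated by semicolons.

Beatriz 1/12; Catalina 1/12; Graciela 1/12; Ines 1/3; Mateo 1/3; Yago 1/12

There is no surviving spouse, so the entire estate passes to Nieves's descendants per stirpes.
The estate is divided into 3 equal shares of 1/3 among Mateo, Ramiro, Diego.
Mateo is living and takes 1/3.
Ramiro predeceased; the 1/3 allotted to Ramiro's branch passes to Ramiro's issue by representation.
Ines is the sole taker at this level and receives the full 1/3.
Diego predeceased; the 1/3 allotted to Diego's branch passes to Diego's issue by representation.
The 1/3 is divided into 4 equal shares of 1/12 among Graciela, Yago, Beatriz, Catalina.
Graciela is living and takes 1/12.
Yago is living and takes 1/12.
Beatriz is living and takes 1/12.
Catalina is living and takes 1/12.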